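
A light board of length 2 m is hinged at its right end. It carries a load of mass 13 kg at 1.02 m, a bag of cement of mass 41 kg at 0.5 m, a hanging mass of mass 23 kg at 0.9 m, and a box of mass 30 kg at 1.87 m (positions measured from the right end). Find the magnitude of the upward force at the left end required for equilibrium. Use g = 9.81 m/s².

Take moments about the right end.
Load: 13 × 9.81 = 127.5 N down at 1.02 m → arm 1.02 m, τ = 127.5 × 1.02 = 130.1 N·m counterclockwise.
Bag of cement: 41 × 9.81 = 402.2 N down at 0.5 m → arm 0.5 m, τ = 402.2 × 0.5 = 201.1 N·m counterclockwise.
Hanging mass: 23 × 9.81 = 225.6 N down at 0.9 m → arm 0.9 m, τ = 225.6 × 0.9 = 203 N·m counterclockwise.
Box: 30 × 9.81 = 294.3 N down at 1.87 m → arm 1.87 m, τ = 294.3 × 1.87 = 550.3 N·m counterclockwise.
Net moment of the loads = 1084 N·m counterclockwise.
The upward force F acts at the left end, arm 2 m, giving F × 2 clockwise.
Setting net torque to zero: F × 2 = 1084 → F = 1084 / 2 = 542 N.

F ≈ 542 N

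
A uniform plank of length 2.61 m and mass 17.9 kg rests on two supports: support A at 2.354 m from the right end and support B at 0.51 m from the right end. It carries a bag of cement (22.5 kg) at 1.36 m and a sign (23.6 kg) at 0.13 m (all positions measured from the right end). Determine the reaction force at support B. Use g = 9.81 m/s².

Sum moments about support A (its reaction then has zero moment arm).
Beam weight: 17.9 × 9.81 = 175.6 N down at 1.305 m → arm 1.049 m, τ = 175.6 × 1.049 = 184.2 N·m clockwise.
Bag of cement: 22.5 × 9.81 = 220.7 N down at 1.36 m → arm 0.994 m, τ = 220.7 × 0.994 = 219.4 N·m clockwise.
Sign: 23.6 × 9.81 = 231.5 N down at 0.13 m → arm 2.224 m, τ = 231.5 × 2.224 = 514.9 N·m clockwise.
Net load moment about support A = 918.5 N·m clockwise.
Reaction R at support B is upward at 0.51 m, arm 1.844 m → moment R × 1.844 counterclockwise.
Balancing moments: R × 1.844 = 918.5, giving R = 498 N.

R_B ≈ 498 N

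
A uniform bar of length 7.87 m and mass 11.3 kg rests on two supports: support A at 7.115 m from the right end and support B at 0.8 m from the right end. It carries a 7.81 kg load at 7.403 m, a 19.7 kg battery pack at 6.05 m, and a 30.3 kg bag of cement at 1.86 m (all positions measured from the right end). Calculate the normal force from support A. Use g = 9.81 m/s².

Taking torques about support B:
Beam weight: 11.3 × 9.81 = 110.9 N down at 3.935 m → arm 3.135 m, τ = 110.9 × 3.135 = 347.7 N·m counterclockwise.
Load: 7.81 × 9.81 = 76.62 N down at 7.403 m → arm 6.603 m, τ = 76.62 × 6.603 = 505.9 N·m counterclockwise.
Battery pack: 19.7 × 9.81 = 193.3 N down at 6.05 m → arm 5.25 m, τ = 193.3 × 5.25 = 1015 N·m counterclockwise.
Bag of cement: 30.3 × 9.81 = 297.2 N down at 1.86 m → arm 1.06 m, τ = 297.2 × 1.06 = 315 N·m counterclockwise.
Net load moment about support B = 2184 N·m counterclockwise.
Reaction R at support A is upward at 7.115 m, arm 6.315 m → moment R × 6.315 clockwise.
For rotational equilibrium, R × 6.315 = 2184, so R = 346 N.

R_A ≈ 346 N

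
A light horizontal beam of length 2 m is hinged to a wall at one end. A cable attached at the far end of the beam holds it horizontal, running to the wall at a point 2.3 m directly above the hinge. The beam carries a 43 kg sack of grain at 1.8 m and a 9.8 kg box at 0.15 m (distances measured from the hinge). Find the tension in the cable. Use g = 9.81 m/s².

T ≈ 513 N

About the hinge:
Sack of grain: 43 × 9.81 = 421.8 N down at 1.8 m → arm 1.8 m, τ = 421.8 × 1.8 = 759.2 N·m clockwise.
Box: 9.8 × 9.81 = 96.14 N down at 0.15 m → arm 0.15 m, τ = 96.14 × 0.15 = 14.42 N·m clockwise.
Total clockwise load moment = 773.6 N·m.
The cable tension T acts at 2 m; only its component perpendicular to the beam, T sinθ, produces torque. sinθ = h/√(h²+d²) = 2.3/√(2.3²+2²) = 0.7546.
Setting net torque to zero: T × 2 × 0.7546 = 773.6 → T = 773.6 / 1.509 = 513 N.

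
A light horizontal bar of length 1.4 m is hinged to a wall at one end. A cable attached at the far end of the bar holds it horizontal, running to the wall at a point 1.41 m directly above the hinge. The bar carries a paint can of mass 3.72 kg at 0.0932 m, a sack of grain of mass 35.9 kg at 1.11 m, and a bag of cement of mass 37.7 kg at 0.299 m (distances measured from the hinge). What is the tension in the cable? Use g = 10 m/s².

Sum moments about the hinge (the unknown hinge reaction has zero arm there).
Paint can: 3.72 × 10 = 37.2 N down at 0.0932 m → arm 0.0932 m, τ = 37.2 × 0.0932 = 3.467 N·m clockwise.
Sack of grain: 35.9 × 10 = 359 N down at 1.11 m → arm 1.11 m, τ = 359 × 1.11 = 398.5 N·m clockwise.
Bag of cement: 37.7 × 10 = 377 N down at 0.299 m → arm 0.299 m, τ = 377 × 0.299 = 112.7 N·m clockwise.
Total clockwise load moment = 514.7 N·m.
The cable tension T acts at 1.4 m; only its component perpendicular to the bar, T sinθ, produces torque. sinθ = h/√(h²+d²) = 1.41/√(1.41²+1.4²) = 0.7096.
Balancing moments: T × 1.4 × 0.7096 = 514.7, giving T = 514.7 / 0.9934 = 518 N.

T ≈ 518 N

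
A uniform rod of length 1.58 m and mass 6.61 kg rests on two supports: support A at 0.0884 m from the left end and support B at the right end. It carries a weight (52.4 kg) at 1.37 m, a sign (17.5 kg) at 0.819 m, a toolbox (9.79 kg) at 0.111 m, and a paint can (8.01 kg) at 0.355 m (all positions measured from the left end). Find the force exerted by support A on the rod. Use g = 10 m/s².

R_A ≈ 360 N

Take moments about support B.
Beam weight: 6.61 × 10 = 66.1 N down at 0.79 m → arm 0.79 m, τ = 66.1 × 0.79 = 52.22 N·m counterclockwise.
Weight: 52.4 × 10 = 524 N down at 1.37 m → arm 0.21 m, τ = 524 × 0.21 = 110 N·m counterclockwise.
Sign: 17.5 × 10 = 175 N down at 0.819 m → arm 0.761 m, τ = 175 × 0.761 = 133.2 N·m counterclockwise.
Toolbox: 9.79 × 10 = 97.9 N down at 0.111 m → arm 1.469 m, τ = 97.9 × 1.469 = 143.8 N·m counterclockwise.
Paint can: 8.01 × 10 = 80.1 N down at 0.355 m → arm 1.225 m, τ = 80.1 × 1.225 = 98.12 N·m counterclockwise.
Net load moment about support B = 537.3 N·m counterclockwise.
Reaction R at support A is upward at 0.0884 m, arm 1.492 m → moment R × 1.492 clockwise.
For rotational equilibrium, R × 1.492 = 537.3, so R = 360 N.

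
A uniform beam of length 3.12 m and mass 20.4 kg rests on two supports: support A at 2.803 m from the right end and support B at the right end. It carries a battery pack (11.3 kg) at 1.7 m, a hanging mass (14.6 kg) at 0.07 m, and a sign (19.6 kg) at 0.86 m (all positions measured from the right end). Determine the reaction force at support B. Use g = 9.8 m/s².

Choose support A as the axis so its reaction then has zero moment arm.
Beam weight: 20.4 × 9.8 = 199.9 N down at 1.56 m → arm 1.243 m, τ = 199.9 × 1.243 = 248.5 N·m clockwise.
Battery pack: 11.3 × 9.8 = 110.7 N down at 1.7 m → arm 1.103 m, τ = 110.7 × 1.103 = 122.1 N·m clockwise.
Hanging mass: 14.6 × 9.8 = 143.1 N down at 0.07 m → arm 2.733 m, τ = 143.1 × 2.733 = 391.1 N·m clockwise.
Sign: 19.6 × 9.8 = 192.1 N down at 0.86 m → arm 1.943 m, τ = 192.1 × 1.943 = 373.3 N·m clockwise.
Net load moment about support A = 1135 N·m clockwise.
Reaction R at support B is upward at 0 m, arm 2.803 m → moment R × 2.803 counterclockwise.
Στ = 0 ⇒ R × 2.803 = 1135 ⇒ R = 405 N.

R_B ≈ 405 N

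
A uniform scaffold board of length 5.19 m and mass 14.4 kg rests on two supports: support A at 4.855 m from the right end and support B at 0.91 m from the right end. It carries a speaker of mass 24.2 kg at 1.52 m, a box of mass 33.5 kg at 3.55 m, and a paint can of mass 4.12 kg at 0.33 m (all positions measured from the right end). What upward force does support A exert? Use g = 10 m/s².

R_A ≈ 317 N

Sum moments about support B (its reaction then has zero moment arm).
Beam weight: 14.4 × 10 = 144 N down at 2.595 m → arm 1.685 m, τ = 144 × 1.685 = 242.6 N·m counterclockwise.
Speaker: 24.2 × 10 = 242 N down at 1.52 m → arm 0.61 m, τ = 242 × 0.61 = 147.6 N·m counterclockwise.
Box: 33.5 × 10 = 335 N down at 3.55 m → arm 2.64 m, τ = 335 × 2.64 = 884.4 N·m counterclockwise.
Paint can: 4.12 × 10 = 41.2 N down at 0.33 m → arm 0.58 m, τ = 41.2 × 0.58 = 23.9 N·m clockwise.
Net load moment about support B = 1251 N·m counterclockwise.
Reaction R at support A is upward at 4.855 m, arm 3.945 m → moment R × 3.945 clockwise.
Στ = 0 ⇒ R × 3.945 = 1251 ⇒ R = 317 N.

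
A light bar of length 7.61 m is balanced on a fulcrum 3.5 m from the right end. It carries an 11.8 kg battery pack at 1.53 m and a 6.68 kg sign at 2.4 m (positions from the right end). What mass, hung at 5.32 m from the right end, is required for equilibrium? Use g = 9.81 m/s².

m ≈ 16.8 kg

Sum moments about the fulcrum (at 3.5 m from the right end) (the support reaction has zero arm there).
Battery pack: 11.8 × 9.81 = 115.8 N down at 1.53 m → arm 1.97 m, τ = 115.8 × 1.97 = 228.1 N·m clockwise.
Sign: 6.68 × 9.81 = 65.53 N down at 2.4 m → arm 1.1 m, τ = 65.53 × 1.1 = 72.08 N·m clockwise.
Net moment of known loads = 300.2 N·m clockwise.
An unknown mass m at 5.32 m has arm 1.82 m; its moment is m·g·1.82 counterclockwise.
Στ = 0 ⇒ m × 9.81 × 1.82 = 300.2 ⇒ m = 300.2 / (9.81 × 1.82) = 16.8 kg.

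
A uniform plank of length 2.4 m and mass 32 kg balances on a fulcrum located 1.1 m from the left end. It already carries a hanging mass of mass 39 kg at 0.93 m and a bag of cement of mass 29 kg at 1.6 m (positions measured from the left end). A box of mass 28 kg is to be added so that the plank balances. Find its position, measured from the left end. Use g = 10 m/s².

Sum moments about the fulcrum (at 1.1 m from the left end) (the support reaction has zero arm there).
Beam weight: 32 × 10 = 320 N down at 1.2 m → arm 0.1 m, τ = 320 × 0.1 = 32 N·m clockwise.
Hanging mass: 39 × 10 = 390 N down at 0.93 m → arm 0.17 m, τ = 390 × 0.17 = 66.3 N·m counterclockwise.
Bag of cement: 29 × 10 = 290 N down at 1.6 m → arm 0.5 m, τ = 290 × 0.5 = 145 N·m clockwise.
Net moment of existing loads = 110.7 N·m clockwise.
The box weighs 28 × 10 = 280 N and must supply an equal counterclockwise moment, so its lever arm about the fulcrum is 110.7 / 280 = 0.395 m.
That puts it at 1.1 − 0.395 = 0.705 m from the left end.

x ≈ 0.705 m from the left end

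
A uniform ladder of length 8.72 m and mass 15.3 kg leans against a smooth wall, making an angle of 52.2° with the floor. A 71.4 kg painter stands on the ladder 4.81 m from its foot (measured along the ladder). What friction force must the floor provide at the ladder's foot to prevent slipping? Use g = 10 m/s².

Sum moments about the foot of the ladder (the floor normal and friction both act there and drop out).
Ladder weight 15.3×10 = 153 N acts at 4.36 m along the ladder; its horizontal arm is 4.36·cos52.2° = 2.672 m → τ = 408.8 N·m clockwise.
Painter: 71.4×10 = 714 N at 4.81 m → arm 2.948 m → τ = 2105 N·m clockwise.
Wall normal N acts horizontally at the top; its moment arm is the height L sinθ = 8.72·sin52.2° = 6.89 m, counterclockwise.
Balancing moments: N × 6.89 = 2514, giving N = 365 N.
ΣFx = 0: friction at the foot balances the wall's push, so f = N_wall = 365 N.

f ≈ 365 N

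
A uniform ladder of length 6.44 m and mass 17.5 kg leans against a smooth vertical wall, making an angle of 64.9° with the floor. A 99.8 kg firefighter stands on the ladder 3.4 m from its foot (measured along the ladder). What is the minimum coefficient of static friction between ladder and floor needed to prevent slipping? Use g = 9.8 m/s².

μ_min ≈ 0.245

Take moments about the foot of the ladder.
Ladder weight 17.5×9.8 = 171.5 N acts at 3.22 m along the ladder; its horizontal arm is 3.22·cos64.9° = 1.366 m → τ = 234.3 N·m clockwise.
Firefighter: 99.8×9.8 = 978 N at 3.4 m → arm 1.442 m → τ = 1410 N·m clockwise.
Wall normal N acts horizontally at the top; its moment arm is the height L sinθ = 6.44·sin64.9° = 5.832 m, counterclockwise.
Balancing moments: N × 5.832 = 1644, giving N = 281.9 N.
ΣFx = 0 ⇒ f = N_wall = 281.9 N. ΣFy = 0 ⇒ N_floor = 1150 N.
μ_min = f / N_floor = 281.9 / 1150 = 0.245.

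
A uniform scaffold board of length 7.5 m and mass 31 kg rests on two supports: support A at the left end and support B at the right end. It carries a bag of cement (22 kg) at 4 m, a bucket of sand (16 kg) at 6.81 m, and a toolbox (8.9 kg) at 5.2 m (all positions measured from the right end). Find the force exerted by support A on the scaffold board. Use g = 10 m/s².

Choose support B as the axis so its reaction then has zero moment arm.
Beam weight: 31 × 10 = 310 N down at 3.75 m → arm 3.75 m, τ = 310 × 3.75 = 1162 N·m counterclockwise.
Bag of cement: 22 × 10 = 220 N down at 4 m → arm 4 m, τ = 220 × 4 = 880 N·m counterclockwise.
Bucket of sand: 16 × 10 = 160 N down at 6.81 m → arm 6.81 m, τ = 160 × 6.81 = 1090 N·m counterclockwise.
Toolbox: 8.9 × 10 = 89 N down at 5.2 m → arm 5.2 m, τ = 89 × 5.2 = 462.8 N·m counterclockwise.
Net load moment about support B = 3595 N·m counterclockwise.
Reaction R at support A is upward at 7.5 m, arm 7.5 m → moment R × 7.5 clockwise.
Setting net torque to zero: R × 7.5 = 3595 → R = 479 N.

R_A ≈ 479 N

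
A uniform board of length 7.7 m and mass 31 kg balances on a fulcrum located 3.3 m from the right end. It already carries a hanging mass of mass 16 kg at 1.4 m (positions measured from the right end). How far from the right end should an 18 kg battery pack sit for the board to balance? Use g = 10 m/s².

x ≈ 4.04 m from the right end

Choose the fulcrum (at 3.3 m from the right end) as the axis so the support reaction has zero arm there.
Beam weight: 31 × 10 = 310 N down at 3.85 m → arm 0.55 m, τ = 310 × 0.55 = 170.5 N·m counterclockwise.
Hanging mass: 16 × 10 = 160 N down at 1.4 m → arm 1.9 m, τ = 160 × 1.9 = 304 N·m clockwise.
Net moment of existing loads = 133.5 N·m clockwise.
The battery pack weighs 18 × 10 = 180 N and must supply an equal counterclockwise moment, so its lever arm about the fulcrum is 133.5 / 180 = 0.742 m.
That puts it at 3.3 + 0.742 = 4.04 m from the right end.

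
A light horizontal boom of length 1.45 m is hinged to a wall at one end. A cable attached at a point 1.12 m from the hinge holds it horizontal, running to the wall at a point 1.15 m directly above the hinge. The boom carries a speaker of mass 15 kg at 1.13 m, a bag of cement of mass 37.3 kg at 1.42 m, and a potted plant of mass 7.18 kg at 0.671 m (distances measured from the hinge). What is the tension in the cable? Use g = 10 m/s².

T ≈ 931 N

About the hinge:
Speaker: 15 × 10 = 150 N down at 1.13 m → arm 1.13 m, τ = 150 × 1.13 = 169.5 N·m clockwise.
Bag of cement: 37.3 × 10 = 373 N down at 1.42 m → arm 1.42 m, τ = 373 × 1.42 = 529.7 N·m clockwise.
Potted plant: 7.18 × 10 = 71.8 N down at 0.671 m → arm 0.671 m, τ = 71.8 × 0.671 = 48.18 N·m clockwise.
Total clockwise load moment = 747.4 N·m.
The cable tension T acts at 1.12 m; only its component perpendicular to the boom, T sinθ, produces torque. sinθ = h/√(h²+d²) = 1.15/√(1.15²+1.12²) = 0.7164.
Setting net torque to zero: T × 1.12 × 0.7164 = 747.4 → T = 747.4 / 0.8024 = 931 N.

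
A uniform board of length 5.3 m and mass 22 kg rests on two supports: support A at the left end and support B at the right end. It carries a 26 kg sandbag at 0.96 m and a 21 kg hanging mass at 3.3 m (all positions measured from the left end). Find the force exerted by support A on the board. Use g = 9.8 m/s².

R_A ≈ 394 N

About support B:
Beam weight: 22 × 9.8 = 215.6 N down at 2.65 m → arm 2.65 m, τ = 215.6 × 2.65 = 571.3 N·m counterclockwise.
Sandbag: 26 × 9.8 = 254.8 N down at 0.96 m → arm 4.34 m, τ = 254.8 × 4.34 = 1106 N·m counterclockwise.
Hanging mass: 21 × 9.8 = 205.8 N down at 3.3 m → arm 2 m, τ = 205.8 × 2 = 411.6 N·m counterclockwise.
Net load moment about support B = 2089 N·m counterclockwise.
Reaction R at support A is upward at 0 m, arm 5.3 m → moment R × 5.3 clockwise.
Balancing moments: R × 5.3 = 2089, giving R = 394 N.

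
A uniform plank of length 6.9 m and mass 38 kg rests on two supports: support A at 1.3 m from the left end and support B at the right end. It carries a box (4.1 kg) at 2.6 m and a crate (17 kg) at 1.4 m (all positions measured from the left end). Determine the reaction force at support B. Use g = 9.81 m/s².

About support A:
Beam weight: 38 × 9.81 = 372.8 N down at 3.45 m → arm 2.15 m, τ = 372.8 × 2.15 = 801.5 N·m clockwise.
Box: 4.1 × 9.81 = 40.22 N down at 2.6 m → arm 1.3 m, τ = 40.22 × 1.3 = 52.29 N·m clockwise.
Crate: 17 × 9.81 = 166.8 N down at 1.4 m → arm 0.1 m, τ = 166.8 × 0.1 = 16.68 N·m clockwise.
Net load moment about support A = 870.5 N·m clockwise.
Reaction R at support B is upward at 6.9 m, arm 5.6 m → moment R × 5.6 counterclockwise.
Στ = 0 ⇒ R × 5.6 = 870.5 ⇒ R = 155 N.

R_B ≈ 155 N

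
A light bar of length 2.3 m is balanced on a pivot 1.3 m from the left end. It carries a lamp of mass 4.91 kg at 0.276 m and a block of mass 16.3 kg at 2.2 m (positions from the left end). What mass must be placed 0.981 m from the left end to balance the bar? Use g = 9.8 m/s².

m ≈ 30.2 kg

Choose the pivot (at 1.3 m from the left end) as the axis so the support reaction has zero arm there.
Lamp: 4.91 × 9.8 = 48.12 N down at 0.276 m → arm 1.024 m, τ = 48.12 × 1.024 = 49.27 N·m counterclockwise.
Block: 16.3 × 9.8 = 159.7 N down at 2.2 m → arm 0.9 m, τ = 159.7 × 0.9 = 143.7 N·m clockwise.
Net moment of known loads = 94.43 N·m clockwise.
An unknown mass m at 0.981 m has arm 0.319 m; its moment is m·g·0.319 counterclockwise.
Setting net torque to zero: m × 9.8 × 0.319 = 94.43 → m = 94.43 / (9.8 × 0.319) = 30.2 kg.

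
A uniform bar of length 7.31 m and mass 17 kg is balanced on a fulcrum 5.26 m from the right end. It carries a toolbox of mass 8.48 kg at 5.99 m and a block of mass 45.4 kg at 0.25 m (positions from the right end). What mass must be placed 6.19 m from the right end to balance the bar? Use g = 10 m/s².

Choose the fulcrum (at 5.26 m from the right end) as the axis so the support reaction has zero arm there.
Beam weight: 17 × 10 = 170 N down at 3.655 m → arm 1.605 m, τ = 170 × 1.605 = 272.9 N·m clockwise.
Toolbox: 8.48 × 10 = 84.8 N down at 5.99 m → arm 0.73 m, τ = 84.8 × 0.73 = 61.9 N·m counterclockwise.
Block: 45.4 × 10 = 454 N down at 0.25 m → arm 5.01 m, τ = 454 × 5.01 = 2275 N·m clockwise.
Net moment of known loads = 2486 N·m clockwise.
An unknown mass m at 6.19 m has arm 0.93 m; its moment is m·g·0.93 counterclockwise.
Στ = 0 ⇒ m × 10 × 0.93 = 2486 ⇒ m = 2486 / (10 × 0.93) = 267 kg.

m ≈ 267 kg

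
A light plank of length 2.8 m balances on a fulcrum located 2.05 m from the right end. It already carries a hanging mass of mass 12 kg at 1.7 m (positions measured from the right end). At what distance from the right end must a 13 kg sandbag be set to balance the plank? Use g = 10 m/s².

Taking torques about the fulcrum (at 2.05 m from the right end):
Hanging mass: 12 × 10 = 120 N down at 1.7 m → arm 0.35 m, τ = 120 × 0.35 = 42 N·m clockwise.
Net moment of existing loads = 42 N·m clockwise.
The sandbag weighs 13 × 10 = 130 N and must supply an equal counterclockwise moment, so its lever arm about the fulcrum is 42 / 130 = 0.323 m.
That puts it at 2.05 + 0.323 = 2.37 m from the right end.

x ≈ 2.37 m from the right end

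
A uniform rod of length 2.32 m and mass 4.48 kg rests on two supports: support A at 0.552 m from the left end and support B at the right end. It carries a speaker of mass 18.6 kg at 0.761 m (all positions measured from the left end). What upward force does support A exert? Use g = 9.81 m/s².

R_A ≈ 190 N

Take moments about support B.
Beam weight: 4.48 × 9.81 = 43.95 N down at 1.16 m → arm 1.16 m, τ = 43.95 × 1.16 = 50.98 N·m counterclockwise.
Speaker: 18.6 × 9.81 = 182.5 N down at 0.761 m → arm 1.559 m, τ = 182.5 × 1.559 = 284.5 N·m counterclockwise.
Net load moment about support B = 335.5 N·m counterclockwise.
Reaction R at support A is upward at 0.552 m, arm 1.768 m → moment R × 1.768 clockwise.
For rotational equilibrium, R × 1.768 = 335.5, so R = 190 N.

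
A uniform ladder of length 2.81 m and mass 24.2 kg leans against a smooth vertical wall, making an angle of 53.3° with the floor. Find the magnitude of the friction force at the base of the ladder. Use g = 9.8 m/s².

Taking torques about the foot of the ladder:
Ladder weight 24.2×9.8 = 237.2 N acts at 1.405 m along the ladder; its horizontal arm is 1.405·cos53.3° = 0.8397 m → τ = 199.2 N·m clockwise.
Wall normal N acts horizontally at the top; its moment arm is the height L sinθ = 2.81·sin53.3° = 2.253 m, counterclockwise.
Στ = 0 ⇒ N × 2.253 = 199.2 ⇒ N = 88.4 N.
ΣFx = 0: friction at the foot balances the wall's push, so f = N_wall = 88.4 N.

f ≈ 88.4 N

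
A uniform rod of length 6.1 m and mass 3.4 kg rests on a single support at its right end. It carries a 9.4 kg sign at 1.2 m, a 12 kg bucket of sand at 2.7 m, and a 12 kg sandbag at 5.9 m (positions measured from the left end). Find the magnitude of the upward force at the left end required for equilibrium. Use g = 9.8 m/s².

Taking torques about the right end:
Beam weight: 3.4 × 9.8 = 33.32 N down at 3.05 m → arm 3.05 m, τ = 33.32 × 3.05 = 101.6 N·m counterclockwise.
Sign: 9.4 × 9.8 = 92.12 N down at 1.2 m → arm 4.9 m, τ = 92.12 × 4.9 = 451.4 N·m counterclockwise.
Bucket of sand: 12 × 9.8 = 117.6 N down at 2.7 m → arm 3.4 m, τ = 117.6 × 3.4 = 399.8 N·m counterclockwise.
Sandbag: 12 × 9.8 = 117.6 N down at 5.9 m → arm 0.2 m, τ = 117.6 × 0.2 = 23.52 N·m counterclockwise.
Net moment of the loads = 976.3 N·m counterclockwise.
The upward force F acts at the left end, arm 6.1 m, giving F × 6.1 clockwise.
Στ = 0 ⇒ F × 6.1 = 976.3 ⇒ F = 976.3 / 6.1 = 160 N.

F ≈ 160 N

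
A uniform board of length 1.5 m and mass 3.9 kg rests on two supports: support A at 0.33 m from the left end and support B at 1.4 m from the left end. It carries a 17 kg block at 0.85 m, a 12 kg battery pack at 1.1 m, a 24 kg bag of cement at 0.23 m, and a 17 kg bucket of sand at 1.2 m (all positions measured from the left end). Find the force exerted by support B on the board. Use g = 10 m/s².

Taking torques about support A:
Beam weight: 3.9 × 10 = 39 N down at 0.75 m → arm 0.42 m, τ = 39 × 0.42 = 16.38 N·m clockwise.
Block: 17 × 10 = 170 N down at 0.85 m → arm 0.52 m, τ = 170 × 0.52 = 88.4 N·m clockwise.
Battery pack: 12 × 10 = 120 N down at 1.1 m → arm 0.77 m, τ = 120 × 0.77 = 92.4 N·m clockwise.
Bag of cement: 24 × 10 = 240 N down at 0.23 m → arm 0.1 m, τ = 240 × 0.1 = 24 N·m counterclockwise.
Bucket of sand: 17 × 10 = 170 N down at 1.2 m → arm 0.87 m, τ = 170 × 0.87 = 147.9 N·m clockwise.
Net load moment about support A = 321.1 N·m clockwise.
Reaction R at support B is upward at 1.4 m, arm 1.07 m → moment R × 1.07 counterclockwise.
Στ = 0 ⇒ R × 1.07 = 321.1 ⇒ R = 300 N.

R_B ≈ 300 N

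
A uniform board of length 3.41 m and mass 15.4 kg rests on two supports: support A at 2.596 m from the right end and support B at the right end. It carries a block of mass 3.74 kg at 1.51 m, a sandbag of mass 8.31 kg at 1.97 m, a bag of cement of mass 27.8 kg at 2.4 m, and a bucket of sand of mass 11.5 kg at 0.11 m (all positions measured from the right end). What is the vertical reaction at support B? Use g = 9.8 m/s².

R_B ≈ 215 N

Sum moments about support A (its reaction then has zero moment arm).
Beam weight: 15.4 × 9.8 = 150.9 N down at 1.705 m → arm 0.891 m, τ = 150.9 × 0.891 = 134.5 N·m clockwise.
Block: 3.74 × 9.8 = 36.65 N down at 1.51 m → arm 1.086 m, τ = 36.65 × 1.086 = 39.8 N·m clockwise.
Sandbag: 8.31 × 9.8 = 81.44 N down at 1.97 m → arm 0.626 m, τ = 81.44 × 0.626 = 50.98 N·m clockwise.
Bag of cement: 27.8 × 9.8 = 272.4 N down at 2.4 m → arm 0.196 m, τ = 272.4 × 0.196 = 53.39 N·m clockwise.
Bucket of sand: 11.5 × 9.8 = 112.7 N down at 0.11 m → arm 2.486 m, τ = 112.7 × 2.486 = 280.2 N·m clockwise.
Net load moment about support A = 558.9 N·m clockwise.
Reaction R at support B is upward at 0 m, arm 2.596 m → moment R × 2.596 counterclockwise.
Setting net torque to zero: R × 2.596 = 558.9 → R = 215 N.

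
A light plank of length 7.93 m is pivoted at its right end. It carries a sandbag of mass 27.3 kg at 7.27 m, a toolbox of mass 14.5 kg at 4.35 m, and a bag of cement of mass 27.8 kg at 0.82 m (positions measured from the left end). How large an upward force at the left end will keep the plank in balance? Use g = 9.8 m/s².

F ≈ 331 N

Take moments about the right end.
Sandbag: 27.3 × 9.8 = 267.5 N down at 7.27 m → arm 0.66 m, τ = 267.5 × 0.66 = 176.6 N·m counterclockwise.
Toolbox: 14.5 × 9.8 = 142.1 N down at 4.35 m → arm 3.58 m, τ = 142.1 × 3.58 = 508.7 N·m counterclockwise.
Bag of cement: 27.8 × 9.8 = 272.4 N down at 0.82 m → arm 7.11 m, τ = 272.4 × 7.11 = 1937 N·m counterclockwise.
Net moment of the loads = 2622 N·m counterclockwise.
The upward force F acts at the left end, arm 7.93 m, giving F × 7.93 clockwise.
For rotational equilibrium, F × 7.93 = 2622, so F = 2622 / 7.93 = 331 N.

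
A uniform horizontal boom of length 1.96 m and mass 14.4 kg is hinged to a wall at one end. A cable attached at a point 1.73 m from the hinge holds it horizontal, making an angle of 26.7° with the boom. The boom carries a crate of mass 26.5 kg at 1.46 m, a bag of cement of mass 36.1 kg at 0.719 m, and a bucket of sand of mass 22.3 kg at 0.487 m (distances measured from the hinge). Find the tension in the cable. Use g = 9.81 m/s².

Taking torques about the hinge:
Beam weight: 14.4 × 9.81 = 141.3 N down at 0.98 m → arm 0.98 m, τ = 141.3 × 0.98 = 138.5 N·m clockwise.
Crate: 26.5 × 9.81 = 260 N down at 1.46 m → arm 1.46 m, τ = 260 × 1.46 = 379.6 N·m clockwise.
Bag of cement: 36.1 × 9.81 = 354.1 N down at 0.719 m → arm 0.719 m, τ = 354.1 × 0.719 = 254.6 N·m clockwise.
Bucket of sand: 22.3 × 9.81 = 218.8 N down at 0.487 m → arm 0.487 m, τ = 218.8 × 0.487 = 106.6 N·m clockwise.
Total clockwise load moment = 879.3 N·m.
The cable tension T acts at 1.73 m; only its component perpendicular to the boom, T sinθ, produces torque. sin 26.7° = 0.4493.
Στ = 0 ⇒ T × 1.73 × 0.4493 = 879.3 ⇒ T = 879.3 / 0.7773 = 1130 N.

T ≈ 1130 N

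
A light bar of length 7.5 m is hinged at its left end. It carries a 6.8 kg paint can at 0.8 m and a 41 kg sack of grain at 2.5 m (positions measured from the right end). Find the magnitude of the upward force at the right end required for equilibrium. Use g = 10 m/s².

Choose the left end as the axis so the unknown pivot reaction has zero arm there.
Paint can: 6.8 × 10 = 68 N down at 0.8 m → arm 6.7 m, τ = 68 × 6.7 = 455.6 N·m clockwise.
Sack of grain: 41 × 10 = 410 N down at 2.5 m → arm 5 m, τ = 410 × 5 = 2050 N·m clockwise.
Net moment of the loads = 2506 N·m clockwise.
The upward force F acts at the right end, arm 7.5 m, giving F × 7.5 counterclockwise.
For rotational equilibrium, F × 7.5 = 2506, so F = 2506 / 7.5 = 334 N.

F ≈ 334 N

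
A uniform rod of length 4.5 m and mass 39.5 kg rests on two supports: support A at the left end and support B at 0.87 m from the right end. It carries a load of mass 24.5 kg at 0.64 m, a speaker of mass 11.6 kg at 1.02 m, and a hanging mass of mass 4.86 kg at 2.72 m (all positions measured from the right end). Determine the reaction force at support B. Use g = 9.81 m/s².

Choose support A as the axis so its reaction then has zero moment arm.
Beam weight: 39.5 × 9.81 = 387.5 N down at 2.25 m → arm 2.25 m, τ = 387.5 × 2.25 = 871.9 N·m clockwise.
Load: 24.5 × 9.81 = 240.3 N down at 0.64 m → arm 3.86 m, τ = 240.3 × 3.86 = 927.6 N·m clockwise.
Speaker: 11.6 × 9.81 = 113.8 N down at 1.02 m → arm 3.48 m, τ = 113.8 × 3.48 = 396 N·m clockwise.
Hanging mass: 4.86 × 9.81 = 47.68 N down at 2.72 m → arm 1.78 m, τ = 47.68 × 1.78 = 84.87 N·m clockwise.
Net load moment about support A = 2280 N·m clockwise.
Reaction R at support B is upward at 0.87 m, arm 3.63 m → moment R × 3.63 counterclockwise.
Στ = 0 ⇒ R × 3.63 = 2280 ⇒ R = 628 N.

R_B ≈ 628 N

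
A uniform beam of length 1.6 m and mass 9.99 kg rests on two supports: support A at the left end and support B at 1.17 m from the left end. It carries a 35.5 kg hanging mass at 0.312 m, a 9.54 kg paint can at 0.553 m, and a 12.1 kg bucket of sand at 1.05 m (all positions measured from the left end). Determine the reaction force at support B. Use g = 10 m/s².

Take moments about support A.
Beam weight: 9.99 × 10 = 99.9 N down at 0.8 m → arm 0.8 m, τ = 99.9 × 0.8 = 79.92 N·m clockwise.
Hanging mass: 35.5 × 10 = 355 N down at 0.312 m → arm 0.312 m, τ = 355 × 0.312 = 110.8 N·m clockwise.
Paint can: 9.54 × 10 = 95.4 N down at 0.553 m → arm 0.553 m, τ = 95.4 × 0.553 = 52.76 N·m clockwise.
Bucket of sand: 12.1 × 10 = 121 N down at 1.05 m → arm 1.05 m, τ = 121 × 1.05 = 127.1 N·m clockwise.
Net load moment about support A = 370.6 N·m clockwise.
Reaction R at support B is upward at 1.17 m, arm 1.17 m → moment R × 1.17 counterclockwise.
Setting net torque to zero: R × 1.17 = 370.6 → R = 317 N.

R_B ≈ 317 N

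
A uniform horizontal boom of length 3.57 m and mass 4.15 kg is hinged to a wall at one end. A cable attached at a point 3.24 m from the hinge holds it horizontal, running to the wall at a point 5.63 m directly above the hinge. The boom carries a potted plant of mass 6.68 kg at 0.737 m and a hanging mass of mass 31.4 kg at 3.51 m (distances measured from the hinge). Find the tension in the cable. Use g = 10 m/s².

Take moments about the hinge.
Beam weight: 4.15 × 10 = 41.5 N down at 1.785 m → arm 1.785 m, τ = 41.5 × 1.785 = 74.08 N·m clockwise.
Potted plant: 6.68 × 10 = 66.8 N down at 0.737 m → arm 0.737 m, τ = 66.8 × 0.737 = 49.23 N·m clockwise.
Hanging mass: 31.4 × 10 = 314 N down at 3.51 m → arm 3.51 m, τ = 314 × 3.51 = 1102 N·m clockwise.
Total clockwise load moment = 1225 N·m.
The cable tension T acts at 3.24 m; only its component perpendicular to the boom, T sinθ, produces torque. sinθ = h/√(h²+d²) = 5.63/√(5.63²+3.24²) = 0.8667.
Setting net torque to zero: T × 3.24 × 0.8667 = 1225 → T = 1225 / 2.808 = 436 N.

T ≈ 436 N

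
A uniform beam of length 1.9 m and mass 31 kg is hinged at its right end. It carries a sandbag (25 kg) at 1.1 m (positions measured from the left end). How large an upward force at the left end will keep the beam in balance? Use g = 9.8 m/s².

F ≈ 255 N

Sum moments about the right end (the unknown pivot reaction has zero arm there).
Beam weight: 31 × 9.8 = 303.8 N down at 0.95 m → arm 0.95 m, τ = 303.8 × 0.95 = 288.6 N·m counterclockwise.
Sandbag: 25 × 9.8 = 245 N down at 1.1 m → arm 0.8 m, τ = 245 × 0.8 = 196 N·m counterclockwise.
Net moment of the loads = 484.6 N·m counterclockwise.
The upward force F acts at the left end, arm 1.9 m, giving F × 1.9 clockwise.
Balancing moments: F × 1.9 = 484.6, giving F = 484.6 / 1.9 = 255 N.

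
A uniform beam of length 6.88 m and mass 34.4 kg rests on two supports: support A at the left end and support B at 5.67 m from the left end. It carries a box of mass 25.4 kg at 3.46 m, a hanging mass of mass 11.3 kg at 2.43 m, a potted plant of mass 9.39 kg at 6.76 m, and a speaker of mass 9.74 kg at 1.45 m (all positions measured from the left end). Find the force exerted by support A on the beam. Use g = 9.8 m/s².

Sum moments about support B (its reaction then has zero moment arm).
Beam weight: 34.4 × 9.8 = 337.1 N down at 3.44 m → arm 2.23 m, τ = 337.1 × 2.23 = 751.7 N·m counterclockwise.
Box: 25.4 × 9.8 = 248.9 N down at 3.46 m → arm 2.21 m, τ = 248.9 × 2.21 = 550.1 N·m counterclockwise.
Hanging mass: 11.3 × 9.8 = 110.7 N down at 2.43 m → arm 3.24 m, τ = 110.7 × 3.24 = 358.7 N·m counterclockwise.
Potted plant: 9.39 × 9.8 = 92.02 N down at 6.76 m → arm 1.09 m, τ = 92.02 × 1.09 = 100.3 N·m clockwise.
Speaker: 9.74 × 9.8 = 95.45 N down at 1.45 m → arm 4.22 m, τ = 95.45 × 4.22 = 402.8 N·m counterclockwise.
Net load moment about support B = 1963 N·m counterclockwise.
Reaction R at support A is upward at 0 m, arm 5.67 m → moment R × 5.67 clockwise.
Balancing moments: R × 5.67 = 1963, giving R = 346 N.

R_A ≈ 346 N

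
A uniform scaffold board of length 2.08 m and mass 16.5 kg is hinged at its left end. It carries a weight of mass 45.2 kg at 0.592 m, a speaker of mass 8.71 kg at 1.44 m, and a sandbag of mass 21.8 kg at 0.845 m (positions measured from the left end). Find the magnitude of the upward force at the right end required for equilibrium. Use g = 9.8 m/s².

F ≈ 353 N

About the left end:
Beam weight: 16.5 × 9.8 = 161.7 N down at 1.04 m → arm 1.04 m, τ = 161.7 × 1.04 = 168.2 N·m clockwise.
Weight: 45.2 × 9.8 = 443 N down at 0.592 m → arm 0.592 m, τ = 443 × 0.592 = 262.3 N·m clockwise.
Speaker: 8.71 × 9.8 = 85.36 N down at 1.44 m → arm 1.44 m, τ = 85.36 × 1.44 = 122.9 N·m clockwise.
Sandbag: 21.8 × 9.8 = 213.6 N down at 0.845 m → arm 0.845 m, τ = 213.6 × 0.845 = 180.5 N·m clockwise.
Net moment of the loads = 733.9 N·m clockwise.
The upward force F acts at the right end, arm 2.08 m, giving F × 2.08 counterclockwise.
For rotational equilibrium, F × 2.08 = 733.9, so F = 733.9 / 2.08 = 353 N.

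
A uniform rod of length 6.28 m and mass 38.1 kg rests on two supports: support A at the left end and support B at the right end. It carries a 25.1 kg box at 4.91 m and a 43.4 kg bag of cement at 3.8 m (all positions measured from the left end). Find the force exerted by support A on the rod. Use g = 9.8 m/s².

R_A ≈ 408 N

Choose support B as the axis so its reaction then has zero moment arm.
Beam weight: 38.1 × 9.8 = 373.4 N down at 3.14 m → arm 3.14 m, τ = 373.4 × 3.14 = 1172 N·m counterclockwise.
Box: 25.1 × 9.8 = 246 N down at 4.91 m → arm 1.37 m, τ = 246 × 1.37 = 337 N·m counterclockwise.
Bag of cement: 43.4 × 9.8 = 425.3 N down at 3.8 m → arm 2.48 m, τ = 425.3 × 2.48 = 1055 N·m counterclockwise.
Net load moment about support B = 2564 N·m counterclockwise.
Reaction R at support A is upward at 0 m, arm 6.28 m → moment R × 6.28 clockwise.
Setting net torque to zero: R × 6.28 = 2564 → R = 408 N.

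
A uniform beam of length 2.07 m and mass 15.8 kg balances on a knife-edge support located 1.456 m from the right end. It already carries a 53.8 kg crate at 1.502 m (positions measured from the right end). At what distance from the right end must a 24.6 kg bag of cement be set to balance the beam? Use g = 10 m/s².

x ≈ 1.63 m from the right end

Take moments about the knife-edge support (at 1.456 m from the right end).
Beam weight: 15.8 × 10 = 158 N down at 1.035 m → arm 0.421 m, τ = 158 × 0.421 = 66.52 N·m clockwise.
Crate: 53.8 × 10 = 538 N down at 1.502 m → arm 0.046 m, τ = 538 × 0.046 = 24.75 N·m counterclockwise.
Net moment of existing loads = 41.77 N·m clockwise.
The bag of cement weighs 24.6 × 10 = 246 N and must supply an equal counterclockwise moment, so its lever arm about the knife-edge support is 41.77 / 246 = 0.17 m.
That puts it at 1.456 + 0.17 = 1.63 m from the right end.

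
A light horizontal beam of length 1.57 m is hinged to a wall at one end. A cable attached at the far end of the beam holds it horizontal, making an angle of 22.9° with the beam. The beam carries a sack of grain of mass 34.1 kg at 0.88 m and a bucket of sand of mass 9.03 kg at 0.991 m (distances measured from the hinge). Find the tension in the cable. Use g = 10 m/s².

T ≈ 638 N

Take moments about the hinge.
Sack of grain: 34.1 × 10 = 341 N down at 0.88 m → arm 0.88 m, τ = 341 × 0.88 = 300.1 N·m clockwise.
Bucket of sand: 9.03 × 10 = 90.3 N down at 0.991 m → arm 0.991 m, τ = 90.3 × 0.991 = 89.49 N·m clockwise.
Total clockwise load moment = 389.6 N·m.
The cable tension T acts at 1.57 m; only its component perpendicular to the beam, T sinθ, produces torque. sin 22.9° = 0.3891.
For rotational equilibrium, T × 1.57 × 0.3891 = 389.6, so T = 389.6 / 0.6109 = 638 N.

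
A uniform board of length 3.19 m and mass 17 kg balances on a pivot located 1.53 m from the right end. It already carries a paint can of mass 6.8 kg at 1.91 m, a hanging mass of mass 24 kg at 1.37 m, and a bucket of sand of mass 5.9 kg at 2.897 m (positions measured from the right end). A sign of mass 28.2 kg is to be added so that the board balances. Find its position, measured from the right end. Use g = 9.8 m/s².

Taking torques about the pivot (at 1.53 m from the right end):
Beam weight: 17 × 9.8 = 166.6 N down at 1.595 m → arm 0.065 m, τ = 166.6 × 0.065 = 10.83 N·m counterclockwise.
Paint can: 6.8 × 9.8 = 66.64 N down at 1.91 m → arm 0.38 m, τ = 66.64 × 0.38 = 25.32 N·m counterclockwise.
Hanging mass: 24 × 9.8 = 235.2 N down at 1.37 m → arm 0.16 m, τ = 235.2 × 0.16 = 37.63 N·m clockwise.
Bucket of sand: 5.9 × 9.8 = 57.82 N down at 2.897 m → arm 1.367 m, τ = 57.82 × 1.367 = 79.04 N·m counterclockwise.
Net moment of existing loads = 77.56 N·m counterclockwise.
The sign weighs 28.2 × 9.8 = 276.4 N and must supply an equal clockwise moment, so its lever arm about the pivot is 77.56 / 276.4 = 0.281 m.
That puts it at 1.53 − 0.281 = 1.25 m from the right end.

x ≈ 1.25 m from the right end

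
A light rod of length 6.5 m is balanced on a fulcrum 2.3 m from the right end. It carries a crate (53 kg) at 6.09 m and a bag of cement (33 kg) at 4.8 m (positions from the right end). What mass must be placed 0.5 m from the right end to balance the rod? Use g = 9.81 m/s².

Taking torques about the fulcrum (at 2.3 m from the right end):
Crate: 53 × 9.81 = 519.9 N down at 6.09 m → arm 3.79 m, τ = 519.9 × 3.79 = 1970 N·m counterclockwise.
Bag of cement: 33 × 9.81 = 323.7 N down at 4.8 m → arm 2.5 m, τ = 323.7 × 2.5 = 809.2 N·m counterclockwise.
Net moment of known loads = 2779 N·m counterclockwise.
An unknown mass m at 0.5 m has arm 1.8 m; its moment is m·g·1.8 clockwise.
Στ = 0 ⇒ m × 9.81 × 1.8 = 2779 ⇒ m = 2779 / (9.81 × 1.8) = 157 kg.

m ≈ 157 kg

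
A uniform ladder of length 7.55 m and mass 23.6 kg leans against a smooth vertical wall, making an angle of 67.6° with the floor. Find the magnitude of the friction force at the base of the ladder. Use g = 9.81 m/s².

About the foot of the ladder:
Ladder weight 23.6×9.81 = 231.5 N acts at 3.775 m along the ladder; its horizontal arm is 3.775·cos67.6° = 1.439 m → τ = 333.1 N·m clockwise.
Wall normal N acts horizontally at the top; its moment arm is the height L sinθ = 7.55·sin67.6° = 6.98 m, counterclockwise.
Balancing moments: N × 6.98 = 333.1, giving N = 47.7 N.
ΣFx = 0: friction at the foot balances the wall's push, so f = N_wall = 47.7 N.

f ≈ 47.7 N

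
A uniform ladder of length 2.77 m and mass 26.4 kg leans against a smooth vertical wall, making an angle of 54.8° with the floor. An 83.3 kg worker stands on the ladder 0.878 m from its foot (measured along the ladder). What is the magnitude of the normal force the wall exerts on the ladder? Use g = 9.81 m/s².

Sum moments about the foot of the ladder (the floor normal and friction both act there and drop out).
Ladder weight 26.4×9.81 = 259 N acts at 1.385 m along the ladder; its horizontal arm is 1.385·cos54.8° = 0.7984 m → τ = 206.8 N·m clockwise.
Worker: 83.3×9.81 = 817.2 N at 0.878 m → arm 0.5061 m → τ = 413.6 N·m clockwise.
Wall normal N acts horizontally at the top; its moment arm is the height L sinθ = 2.77·sin54.8° = 2.263 m, counterclockwise.
Balancing moments: N × 2.263 = 620.4, giving N = 274 N.

N_wall ≈ 274 N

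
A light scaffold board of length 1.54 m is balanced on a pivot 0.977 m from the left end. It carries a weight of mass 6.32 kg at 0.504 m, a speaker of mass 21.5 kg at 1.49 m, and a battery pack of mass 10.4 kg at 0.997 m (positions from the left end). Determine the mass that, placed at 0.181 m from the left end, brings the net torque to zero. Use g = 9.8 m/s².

Sum moments about the pivot (at 0.977 m from the left end) (the support reaction has zero arm there).
Weight: 6.32 × 9.8 = 61.94 N down at 0.504 m → arm 0.473 m, τ = 61.94 × 0.473 = 29.3 N·m counterclockwise.
Speaker: 21.5 × 9.8 = 210.7 N down at 1.49 m → arm 0.513 m, τ = 210.7 × 0.513 = 108.1 N·m clockwise.
Battery pack: 10.4 × 9.8 = 101.9 N down at 0.997 m → arm 0.02 m, τ = 101.9 × 0.02 = 2.038 N·m clockwise.
Net moment of known loads = 80.84 N·m clockwise.
An unknown mass m at 0.181 m has arm 0.796 m; its moment is m·g·0.796 counterclockwise.
Balancing moments: m × 9.8 × 0.796 = 80.84, giving m = 80.84 / (9.8 × 0.796) = 10.4 kg.

m ≈ 10.4 kg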